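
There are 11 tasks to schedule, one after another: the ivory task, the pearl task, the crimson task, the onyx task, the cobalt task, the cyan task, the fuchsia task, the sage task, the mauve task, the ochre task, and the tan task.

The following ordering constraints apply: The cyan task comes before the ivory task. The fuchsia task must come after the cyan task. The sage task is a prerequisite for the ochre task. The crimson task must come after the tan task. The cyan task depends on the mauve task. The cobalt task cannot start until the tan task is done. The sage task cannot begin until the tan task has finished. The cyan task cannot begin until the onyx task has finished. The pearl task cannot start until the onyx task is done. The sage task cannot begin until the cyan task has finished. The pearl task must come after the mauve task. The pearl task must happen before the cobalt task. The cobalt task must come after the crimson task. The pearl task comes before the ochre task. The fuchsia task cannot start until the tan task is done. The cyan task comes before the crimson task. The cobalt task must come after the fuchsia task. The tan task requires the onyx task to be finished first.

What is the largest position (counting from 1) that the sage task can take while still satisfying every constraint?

10

The only task forced after the sage task (directly or by a chain) is the ochre task.
So at least 1 task follows the sage task, putting the sage task no later than position 10. That position is achievable by scheduling everything else first.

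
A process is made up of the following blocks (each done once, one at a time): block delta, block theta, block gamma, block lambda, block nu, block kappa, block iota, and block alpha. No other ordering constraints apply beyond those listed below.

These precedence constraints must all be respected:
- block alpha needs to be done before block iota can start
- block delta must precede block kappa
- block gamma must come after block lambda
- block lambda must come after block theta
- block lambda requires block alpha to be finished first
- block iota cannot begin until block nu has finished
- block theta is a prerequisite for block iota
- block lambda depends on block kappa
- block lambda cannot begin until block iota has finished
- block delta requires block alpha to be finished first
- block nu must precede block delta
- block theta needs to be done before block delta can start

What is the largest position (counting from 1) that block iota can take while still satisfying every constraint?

6

The blocks that are forced after block iota, directly or by a chain of constraints, are block gamma, block lambda. That's 2 blocks.
So at least 2 blocks follow block iota, putting block iota no later than position 6. That position is achievable by scheduling everything else first.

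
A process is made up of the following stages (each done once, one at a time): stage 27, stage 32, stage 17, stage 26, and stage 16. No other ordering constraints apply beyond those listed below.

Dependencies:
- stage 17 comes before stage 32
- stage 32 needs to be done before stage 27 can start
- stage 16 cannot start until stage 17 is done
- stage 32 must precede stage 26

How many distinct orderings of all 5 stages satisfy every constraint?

Stage 17 is the only stage with nothing required before it, so every ordering starts there.
Enumerating by repeatedly choosing an available stage (one whose prerequisites are all placed) gives 8 distinct complete orderings.

8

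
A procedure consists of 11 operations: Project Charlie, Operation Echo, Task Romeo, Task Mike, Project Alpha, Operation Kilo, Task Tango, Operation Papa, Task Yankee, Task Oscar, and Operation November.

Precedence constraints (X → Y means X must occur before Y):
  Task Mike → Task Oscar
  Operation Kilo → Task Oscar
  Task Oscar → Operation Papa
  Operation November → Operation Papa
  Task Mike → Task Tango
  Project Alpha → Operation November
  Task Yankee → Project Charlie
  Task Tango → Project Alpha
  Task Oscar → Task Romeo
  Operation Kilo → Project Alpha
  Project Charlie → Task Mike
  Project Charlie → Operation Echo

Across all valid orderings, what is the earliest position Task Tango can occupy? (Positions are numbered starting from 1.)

The operations that are forced before Task Tango, directly or transitively, are Project Charlie, Task Mike, Task Yankee. That's 3 operations.
So at minimum 3 operations come before Task Tango, putting Task Tango no earlier than position 4. That position is achievable by scheduling exactly those predecessors first.

4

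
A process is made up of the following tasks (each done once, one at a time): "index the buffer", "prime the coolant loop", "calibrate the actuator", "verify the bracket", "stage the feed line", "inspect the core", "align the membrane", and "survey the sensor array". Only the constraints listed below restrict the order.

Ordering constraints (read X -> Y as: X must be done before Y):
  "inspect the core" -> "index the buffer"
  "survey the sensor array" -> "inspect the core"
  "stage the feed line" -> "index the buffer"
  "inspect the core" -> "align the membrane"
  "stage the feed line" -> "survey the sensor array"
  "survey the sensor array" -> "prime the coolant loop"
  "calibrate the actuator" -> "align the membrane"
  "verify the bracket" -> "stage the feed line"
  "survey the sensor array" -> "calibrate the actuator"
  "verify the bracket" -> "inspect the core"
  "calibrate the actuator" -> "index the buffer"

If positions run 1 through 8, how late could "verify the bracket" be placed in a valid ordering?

Following every chain forward from "verify the bracket", the tasks that must come later are "index the buffer", "prime the coolant loop", "calibrate the actuator", "stage the feed line", "inspect the core", "align the membrane", "survey the sensor array" — 7 of them.
So at least 7 tasks follow "verify the bracket", putting "verify the bracket" no later than position 1. That position is achievable by scheduling everything else first.

1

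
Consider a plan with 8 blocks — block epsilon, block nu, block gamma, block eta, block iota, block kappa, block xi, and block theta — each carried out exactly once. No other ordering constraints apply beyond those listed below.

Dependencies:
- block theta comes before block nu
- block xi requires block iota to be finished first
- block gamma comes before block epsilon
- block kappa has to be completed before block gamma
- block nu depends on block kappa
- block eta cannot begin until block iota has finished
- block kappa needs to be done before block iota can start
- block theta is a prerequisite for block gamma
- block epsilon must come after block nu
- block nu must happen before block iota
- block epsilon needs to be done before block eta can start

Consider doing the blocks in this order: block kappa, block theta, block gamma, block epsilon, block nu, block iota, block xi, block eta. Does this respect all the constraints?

In the proposed order, block epsilon appears before block nu.
That contradicts the constraint that block nu must precede block epsilon.

No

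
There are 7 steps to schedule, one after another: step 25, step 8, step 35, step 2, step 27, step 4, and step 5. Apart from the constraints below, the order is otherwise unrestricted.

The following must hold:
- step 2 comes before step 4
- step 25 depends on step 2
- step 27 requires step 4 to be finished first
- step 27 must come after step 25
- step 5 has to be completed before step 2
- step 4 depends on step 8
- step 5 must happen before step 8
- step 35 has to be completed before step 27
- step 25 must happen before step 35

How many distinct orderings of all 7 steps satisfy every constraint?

9

Only step 5 has no prerequisites, so it must go first.
Systematically extending each partial ordering one step at a time and counting, there are 9 complete orderings.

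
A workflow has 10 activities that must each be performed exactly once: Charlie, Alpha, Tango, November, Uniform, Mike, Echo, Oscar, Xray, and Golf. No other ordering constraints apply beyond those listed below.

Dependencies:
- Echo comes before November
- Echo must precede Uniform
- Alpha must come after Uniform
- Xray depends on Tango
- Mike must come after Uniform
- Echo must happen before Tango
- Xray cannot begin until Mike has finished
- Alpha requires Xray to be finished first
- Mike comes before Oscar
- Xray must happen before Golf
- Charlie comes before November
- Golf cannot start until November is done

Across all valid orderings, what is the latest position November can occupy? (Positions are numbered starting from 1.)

The only activity forced after November (directly or by a chain) is Golf.
So at least 1 activity follows November, putting November no later than position 9. That position is achievable by scheduling everything else first.

9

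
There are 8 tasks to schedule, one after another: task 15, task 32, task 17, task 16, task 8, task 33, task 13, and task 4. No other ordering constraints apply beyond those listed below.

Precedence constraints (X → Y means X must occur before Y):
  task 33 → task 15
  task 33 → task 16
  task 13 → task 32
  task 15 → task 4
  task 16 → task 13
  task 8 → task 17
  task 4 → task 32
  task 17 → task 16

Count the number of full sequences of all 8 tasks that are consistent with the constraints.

The tasks with no prerequisites are task 8, task 33; any of them can be placed first.
Counting all ways to extend the partial order to a total order gives 31.

31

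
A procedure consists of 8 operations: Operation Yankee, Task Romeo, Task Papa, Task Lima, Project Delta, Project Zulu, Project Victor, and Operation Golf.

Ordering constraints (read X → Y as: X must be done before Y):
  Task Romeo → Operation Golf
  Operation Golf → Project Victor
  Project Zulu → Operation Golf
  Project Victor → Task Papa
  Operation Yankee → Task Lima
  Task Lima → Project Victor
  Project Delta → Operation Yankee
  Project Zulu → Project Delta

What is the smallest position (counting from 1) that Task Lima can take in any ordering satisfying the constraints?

Every operation that must precede Task Lima has to come before it. Tracing all chains that end at Task Lima, those operations are: Operation Yankee, Project Delta, Project Zulu — 3 in total.
So at minimum 3 operations come before Task Lima, putting Task Lima no earlier than position 4. That position is achievable by scheduling exactly those predecessors first.

4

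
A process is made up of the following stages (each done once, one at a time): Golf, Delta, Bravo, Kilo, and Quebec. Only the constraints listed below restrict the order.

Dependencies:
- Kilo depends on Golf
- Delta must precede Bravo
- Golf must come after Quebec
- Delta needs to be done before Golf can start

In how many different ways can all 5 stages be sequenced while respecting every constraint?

7

The stages with no prerequisites are Delta, Quebec; any of them can be placed first.
Systematically extending each partial ordering one stage at a time and counting, there are 7 complete orderings.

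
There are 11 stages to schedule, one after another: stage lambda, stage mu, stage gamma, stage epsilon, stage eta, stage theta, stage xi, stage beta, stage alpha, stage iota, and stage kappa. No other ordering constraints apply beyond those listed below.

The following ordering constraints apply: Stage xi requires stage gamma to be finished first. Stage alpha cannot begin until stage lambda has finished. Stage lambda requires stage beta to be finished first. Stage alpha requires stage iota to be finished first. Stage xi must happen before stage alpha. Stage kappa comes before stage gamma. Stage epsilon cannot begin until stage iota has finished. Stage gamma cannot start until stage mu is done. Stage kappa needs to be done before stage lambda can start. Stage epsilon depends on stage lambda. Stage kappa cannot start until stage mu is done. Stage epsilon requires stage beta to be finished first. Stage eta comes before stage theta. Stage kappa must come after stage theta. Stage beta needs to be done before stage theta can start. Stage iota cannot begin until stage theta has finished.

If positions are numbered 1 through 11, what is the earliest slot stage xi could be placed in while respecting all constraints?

The stages that are forced before stage xi, directly or transitively, are stage mu, stage gamma, stage eta, stage theta, stage beta, stage kappa. That's 6 stages.
With 6 mandatory predecessors, the earliest stage xi can sit is position 6+1 = 7, and placing just those 6 first achieves it.

7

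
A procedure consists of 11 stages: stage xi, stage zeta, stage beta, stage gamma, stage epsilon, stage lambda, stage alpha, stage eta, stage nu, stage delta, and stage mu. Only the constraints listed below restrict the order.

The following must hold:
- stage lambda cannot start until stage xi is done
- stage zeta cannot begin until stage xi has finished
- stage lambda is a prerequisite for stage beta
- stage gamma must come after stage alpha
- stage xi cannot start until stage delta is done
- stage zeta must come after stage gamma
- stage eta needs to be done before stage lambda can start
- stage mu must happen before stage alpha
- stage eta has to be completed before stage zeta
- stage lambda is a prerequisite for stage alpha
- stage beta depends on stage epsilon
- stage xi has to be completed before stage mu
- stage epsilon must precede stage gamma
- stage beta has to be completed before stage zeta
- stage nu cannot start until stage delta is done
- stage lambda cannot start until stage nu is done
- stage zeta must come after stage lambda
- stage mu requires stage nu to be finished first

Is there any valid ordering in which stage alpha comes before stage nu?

The constraints give a chain stage nu → stage mu → stage alpha, which forces stage nu before stage alpha.
So no valid ordering can have stage alpha before stage nu.

No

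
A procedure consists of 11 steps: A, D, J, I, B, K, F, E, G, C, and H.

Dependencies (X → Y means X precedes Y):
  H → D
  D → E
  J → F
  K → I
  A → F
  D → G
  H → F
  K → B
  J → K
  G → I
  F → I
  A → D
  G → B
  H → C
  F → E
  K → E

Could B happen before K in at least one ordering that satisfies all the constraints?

No

Following K → B, K must precede B in every valid ordering.
So no valid ordering can have B before K.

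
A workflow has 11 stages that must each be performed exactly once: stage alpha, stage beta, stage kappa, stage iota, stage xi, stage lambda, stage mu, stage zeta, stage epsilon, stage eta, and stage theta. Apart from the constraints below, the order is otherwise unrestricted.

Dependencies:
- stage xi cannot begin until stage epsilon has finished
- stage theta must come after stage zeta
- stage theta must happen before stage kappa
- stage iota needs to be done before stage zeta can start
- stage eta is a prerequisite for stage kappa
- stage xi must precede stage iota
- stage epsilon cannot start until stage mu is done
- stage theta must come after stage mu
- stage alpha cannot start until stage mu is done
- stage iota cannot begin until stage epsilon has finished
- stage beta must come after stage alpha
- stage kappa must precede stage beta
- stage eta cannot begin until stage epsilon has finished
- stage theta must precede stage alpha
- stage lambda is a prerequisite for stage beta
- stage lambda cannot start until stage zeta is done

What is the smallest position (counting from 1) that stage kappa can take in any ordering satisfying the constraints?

8

Every stage that must precede stage kappa has to come before it. Tracing all chains that end at stage kappa, those stages are: stage iota, stage xi, stage mu, stage zeta, stage epsilon, stage eta, stage theta — 7 in total.
With 7 mandatory predecessors, the earliest stage kappa can sit is position 7+1 = 8, and placing just those 7 first achieves it.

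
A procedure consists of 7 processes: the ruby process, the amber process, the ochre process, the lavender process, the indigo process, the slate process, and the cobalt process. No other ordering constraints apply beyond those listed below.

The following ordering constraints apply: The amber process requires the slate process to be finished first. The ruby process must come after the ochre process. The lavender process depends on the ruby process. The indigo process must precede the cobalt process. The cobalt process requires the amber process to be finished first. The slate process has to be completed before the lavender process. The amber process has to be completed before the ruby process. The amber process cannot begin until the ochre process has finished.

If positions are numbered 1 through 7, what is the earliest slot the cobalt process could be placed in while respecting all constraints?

The processes that are forced before the cobalt process, directly or transitively, are the amber process, the ochre process, the indigo process, the slate process. That's 4 processes.
With 4 mandatory predecessors, the earliest the cobalt process can sit is position 4+1 = 5, and placing just those 4 first achieves it.

5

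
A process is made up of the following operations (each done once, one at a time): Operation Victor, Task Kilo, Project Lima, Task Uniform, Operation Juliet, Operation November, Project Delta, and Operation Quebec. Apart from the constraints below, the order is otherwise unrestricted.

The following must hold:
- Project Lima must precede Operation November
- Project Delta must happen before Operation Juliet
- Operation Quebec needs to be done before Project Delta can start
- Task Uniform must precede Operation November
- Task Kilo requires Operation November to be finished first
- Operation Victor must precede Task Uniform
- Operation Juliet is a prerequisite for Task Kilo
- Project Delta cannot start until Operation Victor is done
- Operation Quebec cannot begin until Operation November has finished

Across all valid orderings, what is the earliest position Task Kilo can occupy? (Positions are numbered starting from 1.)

8

Working backwards through the constraints from Task Kilo, its full set of required predecessors is Operation Victor, Project Lima, Task Uniform, Operation Juliet, Operation November, Project Delta, Operation Quebec — 7 of them.
So at minimum 7 operations come before Task Kilo, putting Task Kilo no earlier than position 8. That position is achievable by scheduling exactly those predecessors first.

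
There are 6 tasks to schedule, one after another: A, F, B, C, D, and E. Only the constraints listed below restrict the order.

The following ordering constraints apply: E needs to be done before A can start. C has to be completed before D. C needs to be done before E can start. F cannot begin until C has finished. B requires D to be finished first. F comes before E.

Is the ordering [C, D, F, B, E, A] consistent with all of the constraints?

Going through the constraints one by one, each required predecessor appears earlier in the sequence than its dependent — e.g. C (position 1) is before E (position 5), as required.

Yes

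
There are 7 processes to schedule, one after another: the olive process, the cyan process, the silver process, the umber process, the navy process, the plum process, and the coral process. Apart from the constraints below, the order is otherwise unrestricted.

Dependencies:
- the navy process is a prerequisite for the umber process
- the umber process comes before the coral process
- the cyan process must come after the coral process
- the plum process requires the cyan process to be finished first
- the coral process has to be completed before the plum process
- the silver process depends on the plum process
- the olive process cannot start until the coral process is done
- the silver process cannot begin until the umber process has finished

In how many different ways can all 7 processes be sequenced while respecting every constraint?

4

The navy process is the only process with nothing required before it, so every ordering starts there.
Systematically extending each partial ordering one process at a time and counting, there are 4 complete orderings.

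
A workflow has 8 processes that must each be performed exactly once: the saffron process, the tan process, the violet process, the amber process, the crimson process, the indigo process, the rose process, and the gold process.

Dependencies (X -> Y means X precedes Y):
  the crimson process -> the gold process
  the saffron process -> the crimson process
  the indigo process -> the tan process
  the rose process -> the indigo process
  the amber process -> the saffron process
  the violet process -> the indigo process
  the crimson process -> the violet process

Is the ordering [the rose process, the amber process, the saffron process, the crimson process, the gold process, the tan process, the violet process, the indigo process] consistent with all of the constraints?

No

Here the indigo process comes after the tan process.
That contradicts the constraint that the indigo process must precede the tan process.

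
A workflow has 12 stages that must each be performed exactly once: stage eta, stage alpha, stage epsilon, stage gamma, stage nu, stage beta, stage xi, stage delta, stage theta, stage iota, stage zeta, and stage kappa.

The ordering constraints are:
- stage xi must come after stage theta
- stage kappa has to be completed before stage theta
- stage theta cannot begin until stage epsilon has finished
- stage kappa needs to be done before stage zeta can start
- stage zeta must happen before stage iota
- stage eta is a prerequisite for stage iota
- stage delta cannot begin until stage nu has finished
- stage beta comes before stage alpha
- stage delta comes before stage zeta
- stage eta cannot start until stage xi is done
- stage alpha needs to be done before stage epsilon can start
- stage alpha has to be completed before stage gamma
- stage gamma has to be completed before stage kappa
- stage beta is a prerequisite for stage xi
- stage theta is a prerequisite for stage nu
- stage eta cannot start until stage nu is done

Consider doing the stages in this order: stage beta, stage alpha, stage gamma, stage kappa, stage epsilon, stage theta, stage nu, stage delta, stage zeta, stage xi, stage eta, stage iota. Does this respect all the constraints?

Every stated constraint is respected: stage beta sits at position 1, ahead of stage xi at position 10, and each of the other listed pairs likewise has the predecessor earlier in the sequence.

Yes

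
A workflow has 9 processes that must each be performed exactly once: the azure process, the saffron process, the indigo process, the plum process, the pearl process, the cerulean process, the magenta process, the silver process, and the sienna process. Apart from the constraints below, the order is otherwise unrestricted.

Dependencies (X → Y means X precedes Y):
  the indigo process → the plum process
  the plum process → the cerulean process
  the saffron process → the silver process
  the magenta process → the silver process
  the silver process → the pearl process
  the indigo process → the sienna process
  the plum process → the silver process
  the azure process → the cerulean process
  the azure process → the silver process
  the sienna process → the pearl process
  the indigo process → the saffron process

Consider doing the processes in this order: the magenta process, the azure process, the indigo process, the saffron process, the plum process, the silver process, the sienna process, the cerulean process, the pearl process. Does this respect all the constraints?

Yes

Every stated constraint is respected: the azure process sits at position 2, ahead of the cerulean process at position 8, and each of the other listed pairs likewise has the predecessor earlier in the sequence.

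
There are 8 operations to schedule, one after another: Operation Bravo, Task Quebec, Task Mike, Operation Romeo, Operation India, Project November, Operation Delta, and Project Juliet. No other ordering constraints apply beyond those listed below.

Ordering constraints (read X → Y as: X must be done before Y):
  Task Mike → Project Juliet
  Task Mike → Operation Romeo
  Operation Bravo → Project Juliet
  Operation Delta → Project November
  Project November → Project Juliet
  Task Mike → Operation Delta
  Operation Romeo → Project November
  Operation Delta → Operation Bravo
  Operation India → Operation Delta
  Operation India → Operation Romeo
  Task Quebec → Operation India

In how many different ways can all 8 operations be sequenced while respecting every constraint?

2 operations have no prerequisites (Task Quebec, Task Mike), so any of them could come first.
Systematically extending each partial ordering one operation at a time and counting, there are 15 complete orderings.

15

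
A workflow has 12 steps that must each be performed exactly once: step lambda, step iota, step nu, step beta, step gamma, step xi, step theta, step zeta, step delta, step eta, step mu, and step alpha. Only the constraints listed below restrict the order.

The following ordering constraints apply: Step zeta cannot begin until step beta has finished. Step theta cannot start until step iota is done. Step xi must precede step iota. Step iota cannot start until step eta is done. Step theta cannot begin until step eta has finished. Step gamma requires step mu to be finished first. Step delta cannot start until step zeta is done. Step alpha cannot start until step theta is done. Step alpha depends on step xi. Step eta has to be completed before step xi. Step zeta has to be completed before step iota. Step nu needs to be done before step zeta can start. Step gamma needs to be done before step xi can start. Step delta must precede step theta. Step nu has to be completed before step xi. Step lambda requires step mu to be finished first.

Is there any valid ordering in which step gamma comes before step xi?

The constraints force step gamma before step xi, so yes — every valid ordering has step gamma earlier.

Yes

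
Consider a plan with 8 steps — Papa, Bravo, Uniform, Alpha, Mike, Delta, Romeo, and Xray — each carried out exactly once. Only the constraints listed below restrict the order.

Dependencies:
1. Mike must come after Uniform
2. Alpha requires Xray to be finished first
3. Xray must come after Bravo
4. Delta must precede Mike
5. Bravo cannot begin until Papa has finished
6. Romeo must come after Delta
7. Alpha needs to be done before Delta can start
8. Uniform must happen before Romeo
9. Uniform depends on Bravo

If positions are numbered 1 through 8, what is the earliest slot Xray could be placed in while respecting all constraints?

The steps that are forced before Xray, directly or transitively, are Papa, Bravo. That's 2 steps.
So at minimum 2 steps come before Xray, putting Xray no earlier than position 3. That position is achievable by scheduling exactly those predecessors first.

3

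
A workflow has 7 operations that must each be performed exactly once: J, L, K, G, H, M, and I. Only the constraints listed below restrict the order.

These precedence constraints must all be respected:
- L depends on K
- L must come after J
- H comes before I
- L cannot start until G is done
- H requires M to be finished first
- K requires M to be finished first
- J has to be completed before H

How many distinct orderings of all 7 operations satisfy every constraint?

79

3 operations have no prerequisites (J, G, M), so any of them could come first.
Systematically extending each partial ordering one operation at a time and counting, there are 79 complete orderings.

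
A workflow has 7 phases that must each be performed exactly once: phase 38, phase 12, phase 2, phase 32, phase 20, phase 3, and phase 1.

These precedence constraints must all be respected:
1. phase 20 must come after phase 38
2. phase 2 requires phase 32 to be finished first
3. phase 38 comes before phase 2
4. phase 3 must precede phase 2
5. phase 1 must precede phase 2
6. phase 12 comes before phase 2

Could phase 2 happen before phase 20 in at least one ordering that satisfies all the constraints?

Yes

The constraints leave phase 2 and phase 20 unordered relative to each other; nothing requires phase 20 earlier.
That means at least one valid schedule has phase 2 before phase 20.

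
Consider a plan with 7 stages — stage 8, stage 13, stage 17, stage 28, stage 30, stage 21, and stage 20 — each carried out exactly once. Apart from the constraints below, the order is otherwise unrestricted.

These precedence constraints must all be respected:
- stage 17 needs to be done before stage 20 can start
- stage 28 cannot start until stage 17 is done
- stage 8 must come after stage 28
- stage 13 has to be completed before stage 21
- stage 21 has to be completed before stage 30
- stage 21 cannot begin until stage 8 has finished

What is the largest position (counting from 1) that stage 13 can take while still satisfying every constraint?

The stages that are forced after stage 13, directly or by a chain of constraints, are stage 30, stage 21. That's 2 stages.
So at least 2 stages follow stage 13, putting stage 13 no later than position 5. That position is achievable by scheduling everything else first.

5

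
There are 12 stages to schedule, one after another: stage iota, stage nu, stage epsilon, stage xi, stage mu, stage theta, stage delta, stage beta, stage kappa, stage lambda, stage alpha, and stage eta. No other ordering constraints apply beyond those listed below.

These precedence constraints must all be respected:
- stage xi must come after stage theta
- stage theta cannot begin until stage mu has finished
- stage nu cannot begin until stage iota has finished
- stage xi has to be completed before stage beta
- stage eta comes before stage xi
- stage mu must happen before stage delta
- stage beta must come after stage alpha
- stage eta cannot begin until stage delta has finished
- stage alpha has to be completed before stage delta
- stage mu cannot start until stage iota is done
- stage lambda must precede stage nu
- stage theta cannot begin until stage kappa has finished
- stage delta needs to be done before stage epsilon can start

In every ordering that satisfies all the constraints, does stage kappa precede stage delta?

No

No chain of constraints connects stage kappa to stage delta in either direction.
So stage kappa can come before stage delta or after — it is not forced.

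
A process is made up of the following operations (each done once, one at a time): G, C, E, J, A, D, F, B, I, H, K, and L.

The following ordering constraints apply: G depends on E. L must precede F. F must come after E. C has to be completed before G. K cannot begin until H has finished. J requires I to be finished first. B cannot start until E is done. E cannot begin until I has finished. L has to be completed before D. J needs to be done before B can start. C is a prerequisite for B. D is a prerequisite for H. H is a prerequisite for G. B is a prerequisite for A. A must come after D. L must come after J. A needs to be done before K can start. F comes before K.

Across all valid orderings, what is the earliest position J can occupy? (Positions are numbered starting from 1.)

2

Working backwards through the constraints from J, its only required predecessor is I.
With 1 mandatory predecessor, the earliest J can sit is position 1+1 = 2, and placing just that one first achieves it.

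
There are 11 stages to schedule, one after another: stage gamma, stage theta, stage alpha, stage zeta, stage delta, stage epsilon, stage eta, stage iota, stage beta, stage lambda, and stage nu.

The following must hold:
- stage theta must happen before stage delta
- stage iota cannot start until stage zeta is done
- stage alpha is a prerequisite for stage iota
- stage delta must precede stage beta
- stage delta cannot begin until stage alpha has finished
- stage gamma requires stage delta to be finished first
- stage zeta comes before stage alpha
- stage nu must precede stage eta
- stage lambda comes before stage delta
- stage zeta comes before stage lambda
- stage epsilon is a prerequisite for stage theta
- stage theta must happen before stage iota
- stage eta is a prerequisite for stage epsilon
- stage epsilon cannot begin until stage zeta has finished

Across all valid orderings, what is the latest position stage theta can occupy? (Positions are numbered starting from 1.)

Every stage that must follow stage theta has to come after it. Tracing all chains starting from stage theta, those stages are: stage gamma, stage delta, stage iota, stage beta — 4 in total.
So at least 4 stages follow stage theta, putting stage theta no later than position 7. That position is achievable by scheduling everything else first.

7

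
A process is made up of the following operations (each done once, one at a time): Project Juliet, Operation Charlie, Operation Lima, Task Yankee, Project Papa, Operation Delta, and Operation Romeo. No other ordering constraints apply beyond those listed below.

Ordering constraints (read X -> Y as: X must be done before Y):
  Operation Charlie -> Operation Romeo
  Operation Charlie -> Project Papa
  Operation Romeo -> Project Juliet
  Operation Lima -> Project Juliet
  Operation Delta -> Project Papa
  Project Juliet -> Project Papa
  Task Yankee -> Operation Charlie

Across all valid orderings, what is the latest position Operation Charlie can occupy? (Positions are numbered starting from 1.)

4

Following every chain forward from Operation Charlie, the operations that must come later are Project Juliet, Project Papa, Operation Romeo — 3 of them.
So at least 3 operations follow Operation Charlie, putting Operation Charlie no later than position 4. That position is achievable by scheduling everything else first.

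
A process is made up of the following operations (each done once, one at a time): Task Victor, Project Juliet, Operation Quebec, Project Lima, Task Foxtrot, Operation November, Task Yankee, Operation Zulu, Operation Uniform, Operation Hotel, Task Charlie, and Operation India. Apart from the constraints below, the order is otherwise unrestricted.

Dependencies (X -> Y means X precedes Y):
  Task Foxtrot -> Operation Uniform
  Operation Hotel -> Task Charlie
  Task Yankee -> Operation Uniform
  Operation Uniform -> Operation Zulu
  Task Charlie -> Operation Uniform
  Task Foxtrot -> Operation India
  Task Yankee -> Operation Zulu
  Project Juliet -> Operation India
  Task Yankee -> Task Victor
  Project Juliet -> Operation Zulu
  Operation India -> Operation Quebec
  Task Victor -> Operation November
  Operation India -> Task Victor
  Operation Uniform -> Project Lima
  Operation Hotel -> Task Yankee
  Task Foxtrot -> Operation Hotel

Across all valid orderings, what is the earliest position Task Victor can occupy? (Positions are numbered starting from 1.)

Working backwards through the constraints from Task Victor, its full set of required predecessors is Project Juliet, Task Foxtrot, Task Yankee, Operation Hotel, Operation India — 5 of them.
With 5 mandatory predecessors, the earliest Task Victor can sit is position 5+1 = 6, and placing just those 5 first achieves it.

6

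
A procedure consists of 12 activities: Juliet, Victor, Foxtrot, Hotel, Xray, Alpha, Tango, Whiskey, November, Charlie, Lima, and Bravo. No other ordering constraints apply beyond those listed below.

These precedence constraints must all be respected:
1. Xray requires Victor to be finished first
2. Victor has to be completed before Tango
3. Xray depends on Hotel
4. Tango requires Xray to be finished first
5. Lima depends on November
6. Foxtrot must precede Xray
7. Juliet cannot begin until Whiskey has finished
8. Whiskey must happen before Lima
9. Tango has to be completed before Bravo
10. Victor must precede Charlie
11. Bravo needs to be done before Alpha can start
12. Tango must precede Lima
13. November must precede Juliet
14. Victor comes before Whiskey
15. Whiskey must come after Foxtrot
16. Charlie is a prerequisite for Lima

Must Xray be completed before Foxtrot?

In fact the dependencies run the other way: Foxtrot → Xray.
So Xray never precedes Foxtrot.

No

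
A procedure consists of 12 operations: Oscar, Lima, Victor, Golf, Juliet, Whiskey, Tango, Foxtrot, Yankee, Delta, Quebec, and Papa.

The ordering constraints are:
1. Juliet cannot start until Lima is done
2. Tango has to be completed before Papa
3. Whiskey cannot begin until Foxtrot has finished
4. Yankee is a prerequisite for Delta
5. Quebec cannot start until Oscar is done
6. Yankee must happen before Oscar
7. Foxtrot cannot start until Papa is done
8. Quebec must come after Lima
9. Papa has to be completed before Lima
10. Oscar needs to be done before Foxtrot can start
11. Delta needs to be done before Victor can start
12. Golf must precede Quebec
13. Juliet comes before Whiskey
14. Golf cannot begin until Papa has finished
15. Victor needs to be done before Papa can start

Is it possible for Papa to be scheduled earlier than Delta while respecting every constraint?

There is a dependency chain Delta → Victor → Papa, so Papa always comes after Delta.
Hence Papa can never be scheduled before Delta.

No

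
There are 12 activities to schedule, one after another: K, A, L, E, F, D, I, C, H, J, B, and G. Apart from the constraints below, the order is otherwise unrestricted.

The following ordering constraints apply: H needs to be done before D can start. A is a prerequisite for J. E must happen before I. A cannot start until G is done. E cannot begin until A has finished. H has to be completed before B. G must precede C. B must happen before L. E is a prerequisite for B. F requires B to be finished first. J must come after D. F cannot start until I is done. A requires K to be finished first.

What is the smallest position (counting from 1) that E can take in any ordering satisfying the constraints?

4

Working backwards through the constraints from E, its full set of required predecessors is K, A, G — 3 of them.
With 3 mandatory predecessors, the earliest E can sit is position 3+1 = 4, and placing just those 3 first achieves it.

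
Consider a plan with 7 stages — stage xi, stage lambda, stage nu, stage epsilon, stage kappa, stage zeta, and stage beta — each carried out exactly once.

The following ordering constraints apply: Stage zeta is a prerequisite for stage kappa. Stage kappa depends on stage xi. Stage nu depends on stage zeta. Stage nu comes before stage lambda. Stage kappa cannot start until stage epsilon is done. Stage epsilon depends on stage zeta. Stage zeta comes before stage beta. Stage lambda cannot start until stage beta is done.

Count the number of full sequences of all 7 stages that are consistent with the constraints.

The stages with no prerequisites are stage xi, stage zeta; any of them can be placed first.
Systematically extending each partial ordering one stage at a time and counting, there are 100 complete orderings.

100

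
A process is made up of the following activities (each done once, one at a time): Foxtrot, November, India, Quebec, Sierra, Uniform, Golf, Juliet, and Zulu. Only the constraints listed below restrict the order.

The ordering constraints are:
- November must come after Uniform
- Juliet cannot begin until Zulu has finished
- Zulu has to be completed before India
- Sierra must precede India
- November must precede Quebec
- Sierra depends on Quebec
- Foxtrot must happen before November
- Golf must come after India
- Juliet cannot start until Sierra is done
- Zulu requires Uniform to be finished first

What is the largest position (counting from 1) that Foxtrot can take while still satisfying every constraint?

Every activity that must follow Foxtrot has to come after it. Tracing all chains starting from Foxtrot, those activities are: November, India, Quebec, Sierra, Golf, Juliet — 6 in total.
So at least 6 activities follow Foxtrot, putting Foxtrot no later than position 3. That position is achievable by scheduling everything else first.

3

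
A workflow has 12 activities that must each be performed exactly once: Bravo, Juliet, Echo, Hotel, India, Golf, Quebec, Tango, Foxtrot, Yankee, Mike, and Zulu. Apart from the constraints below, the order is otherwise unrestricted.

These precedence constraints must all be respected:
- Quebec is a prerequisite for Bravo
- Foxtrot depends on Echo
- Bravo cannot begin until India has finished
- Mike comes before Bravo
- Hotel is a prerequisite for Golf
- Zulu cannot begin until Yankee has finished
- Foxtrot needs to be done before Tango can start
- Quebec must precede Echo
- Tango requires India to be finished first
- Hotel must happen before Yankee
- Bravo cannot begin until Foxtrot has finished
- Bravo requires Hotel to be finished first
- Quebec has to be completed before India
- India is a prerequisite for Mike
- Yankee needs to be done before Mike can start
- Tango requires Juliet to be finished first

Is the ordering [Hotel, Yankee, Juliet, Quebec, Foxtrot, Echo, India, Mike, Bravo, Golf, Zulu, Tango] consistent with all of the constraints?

No

Here Echo comes after Foxtrot.
That contradicts the constraint that Echo must precede Foxtrot.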